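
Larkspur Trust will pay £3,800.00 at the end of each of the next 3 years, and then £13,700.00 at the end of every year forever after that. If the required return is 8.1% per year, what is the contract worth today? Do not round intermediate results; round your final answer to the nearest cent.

£143668.51

PV of 3-year annuity: £3,800.00 × [1 − (1+0.081)^−3] / 0.081 = 9775.32507
Perpetuity value at year 3: £13,700.00 / 0.081 = 169135.80247
PV of perpetuity: 169135.80247 / (1+0.081)^3 = 133893.18312
Total PV = 9775.32507 + 133893.18312 = 143668.50820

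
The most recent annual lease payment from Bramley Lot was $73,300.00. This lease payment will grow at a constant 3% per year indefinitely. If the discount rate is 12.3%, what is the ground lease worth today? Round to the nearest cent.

$811817.20

D₁ = D₀ × (1 + g) = $73,300.00 × 1.03 = $75,499.0000
Growing perpetuity: P = D₁ / (r − g) = $75,499.0000 / (0.123 − 0.03) = $811,817.20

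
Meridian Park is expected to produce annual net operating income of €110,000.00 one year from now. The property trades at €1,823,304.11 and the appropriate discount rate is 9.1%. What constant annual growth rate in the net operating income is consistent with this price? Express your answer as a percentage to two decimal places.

3.07%

P = D₁/(r−g) ⇒ g = r − D₁/P = 0.091 − €110,000.00/€1,823,304.11 = 0.030670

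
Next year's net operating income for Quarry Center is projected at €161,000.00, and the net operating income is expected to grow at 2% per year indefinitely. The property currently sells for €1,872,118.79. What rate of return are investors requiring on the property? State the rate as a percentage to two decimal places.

10.60%

P = D₁/(r − g) ⇒ r = D₁/P + g = €161,000.0000/€1,872,118.79 + 0.02 = 0.085999 + 0.02 = 0.105999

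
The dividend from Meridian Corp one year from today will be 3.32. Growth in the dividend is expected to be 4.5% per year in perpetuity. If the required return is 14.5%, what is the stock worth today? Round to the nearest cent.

33.20

Growing perpetuity: P = D₁ / (r − g) = 3.3200 / (0.145 − 0.045) = 33.20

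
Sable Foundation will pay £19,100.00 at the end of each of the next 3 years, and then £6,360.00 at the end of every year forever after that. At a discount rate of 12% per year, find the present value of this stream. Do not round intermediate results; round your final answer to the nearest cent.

PV of 3-year annuity: £19,100.00 × [1 − (1+0.12)^−3] / 0.12 = 45874.97722
Perpetuity value at year 3: £6,360.00 / 0.12 = 53000.00000
PV of perpetuity: 53000.00000 / (1+0.12)^3 = 37724.35313
Total PV = 45874.97722 + 37724.35313 = 83599.33036

£83599.33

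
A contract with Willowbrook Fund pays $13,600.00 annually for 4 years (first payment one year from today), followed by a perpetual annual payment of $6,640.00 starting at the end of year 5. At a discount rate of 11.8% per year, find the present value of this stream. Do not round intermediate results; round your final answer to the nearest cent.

$77500.49

PV of 4-year annuity: $13,600.00 × [1 − (1+0.118)^−4] / 0.118 = 41482.55506
Perpetuity value at year 4: $6,640.00 / 0.118 = 56271.18644
PV of perpetuity: 56271.18644 / (1+0.118)^4 = 36017.93897
Total PV = 41482.55506 + 36017.93897 = 77500.49403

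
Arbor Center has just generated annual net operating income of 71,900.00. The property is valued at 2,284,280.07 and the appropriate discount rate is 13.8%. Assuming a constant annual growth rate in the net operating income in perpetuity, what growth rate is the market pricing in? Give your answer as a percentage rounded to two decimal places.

10.33%

P = D₀(1+g)/(r−g) ⇒ P(r−g) = D₀(1+g) ⇒ g(P+D₀) = P·r − D₀
g = (P·r − D₀)/(P + D₀) = (2,284,280.07×0.138 − 71,900.00) / (2,284,280.07 + 71,900.00) = 0.103273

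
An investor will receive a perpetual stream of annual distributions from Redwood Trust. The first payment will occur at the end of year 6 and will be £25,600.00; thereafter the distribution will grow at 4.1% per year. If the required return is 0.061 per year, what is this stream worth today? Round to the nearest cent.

£951991.45

Value at end of year 5: C₁ / (r − g) = £25,600.00 / (0.061 − 0.041) = £1,280,000.0000
Discount to today: PV = £1,280,000.0000 / (1 + 0.061)^5 = £1,280,000.0000 / 1.344550 = £951,991.45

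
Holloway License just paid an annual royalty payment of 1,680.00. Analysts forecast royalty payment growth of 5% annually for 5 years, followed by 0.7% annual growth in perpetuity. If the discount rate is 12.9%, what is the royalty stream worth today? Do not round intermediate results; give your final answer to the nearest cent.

16441.20

D_1 = 1764.00000
D_2 = 1852.20000
D_3 = 1944.81000
D_4 = 2042.05050
D_5 = 2144.15303
Terminal value at year 5: TV = D_5×(1+g_2)/(r−g_2) = 2159.16210/0.122 = 17698.04997
P_0 = D_1/(1+r)^1 + D_2/(1+r)^2 + D_3/(1+r)^3 + D_4/(1+r)^4 + D_5/(1+r)^5 + TV/(1+r)^5
    = 1562.44464 + 1453.11503 + 1351.43559 + 1256.87101 + 1168.92344 + 9648.40905 = 16441.19877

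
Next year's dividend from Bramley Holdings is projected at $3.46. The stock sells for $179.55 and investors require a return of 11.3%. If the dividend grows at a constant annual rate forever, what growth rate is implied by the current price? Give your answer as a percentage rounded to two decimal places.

P = D₁/(r−g) ⇒ g = r − D₁/P = 0.113 − $3.46/$179.55 = 0.093730

9.37%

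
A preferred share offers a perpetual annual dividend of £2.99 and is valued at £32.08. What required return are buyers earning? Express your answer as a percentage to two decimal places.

P = C/r ⇒ r = C/P = £2.99/£32.08 = 0.093204

9.32%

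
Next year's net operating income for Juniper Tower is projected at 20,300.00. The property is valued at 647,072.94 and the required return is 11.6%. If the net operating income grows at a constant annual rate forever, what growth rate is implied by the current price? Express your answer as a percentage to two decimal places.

P = D₁/(r−g) ⇒ g = r − D₁/P = 0.116 − 20,300.00/647,072.94 = 0.084628

8.46%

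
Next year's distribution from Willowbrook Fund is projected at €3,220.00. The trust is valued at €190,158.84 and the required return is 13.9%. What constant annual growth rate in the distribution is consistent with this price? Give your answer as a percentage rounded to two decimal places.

12.21%

P = D₁/(r−g) ⇒ g = r − D₁/P = 0.139 − €3,220.00/€190,158.84 = 0.122067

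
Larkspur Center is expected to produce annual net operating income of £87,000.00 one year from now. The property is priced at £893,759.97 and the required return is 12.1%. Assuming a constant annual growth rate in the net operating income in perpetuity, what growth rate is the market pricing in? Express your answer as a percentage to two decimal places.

P = D₁/(r−g) ⇒ g = r − D₁/P = 0.121 − £87,000.00/£893,759.97 = 0.023658

2.37%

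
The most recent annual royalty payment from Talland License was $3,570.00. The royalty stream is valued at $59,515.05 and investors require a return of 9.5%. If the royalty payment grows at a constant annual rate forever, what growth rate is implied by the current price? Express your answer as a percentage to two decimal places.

P = D₀(1+g)/(r−g) ⇒ P(r−g) = D₀(1+g) ⇒ g(P+D₀) = P·r − D₀
g = (P·r − D₀)/(P + D₀) = ($59,515.05×0.095 − $3,570.00) / ($59,515.05 + $3,570.00) = 0.033034

3.30%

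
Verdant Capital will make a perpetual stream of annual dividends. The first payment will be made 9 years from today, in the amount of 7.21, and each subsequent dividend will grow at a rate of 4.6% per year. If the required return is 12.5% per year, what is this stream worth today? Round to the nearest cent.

Value at end of year 8: C₁ / (r − g) = 7.21 / (0.125 − 0.046) = 91.2658
Discount to today: PV = 91.2658 / (1 + 0.125)^8 = 91.2658 / 2.565785 = 35.57

35.57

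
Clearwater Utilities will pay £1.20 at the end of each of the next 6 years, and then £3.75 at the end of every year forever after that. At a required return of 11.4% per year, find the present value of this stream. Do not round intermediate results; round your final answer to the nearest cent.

PV of 6-year annuity: £1.20 × [1 − (1+0.114)^−6] / 0.114 = 5.01868
Perpetuity value at year 6: £3.75 / 0.114 = 32.89474
PV of perpetuity: 32.89474 / (1+0.114)^6 = 17.21136
Total PV = 5.01868 + 17.21136 = 22.23004

£22.23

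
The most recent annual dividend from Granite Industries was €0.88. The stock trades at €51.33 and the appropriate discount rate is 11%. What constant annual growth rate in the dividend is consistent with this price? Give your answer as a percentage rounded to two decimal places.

P = D₀(1+g)/(r−g) ⇒ P(r−g) = D₀(1+g) ⇒ g(P+D₀) = P·r − D₀
g = (P·r − D₀)/(P + D₀) = (€51.33×0.11 − €0.88) / (€51.33 + €0.88) = 0.091291

9.13%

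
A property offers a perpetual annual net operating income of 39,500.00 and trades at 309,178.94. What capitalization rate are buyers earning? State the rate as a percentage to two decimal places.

12.78%

P = C/r ⇒ r = C/P = 39,500.00/309,178.94 = 0.127758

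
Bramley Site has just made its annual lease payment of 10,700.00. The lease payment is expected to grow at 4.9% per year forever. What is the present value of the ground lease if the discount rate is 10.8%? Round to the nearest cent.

190242.37

D₁ = D₀ × (1 + g) = 10,700.00 × 1.049 = 11,224.3000
Growing perpetuity: P = D₁ / (r − g) = 11,224.3000 / (0.108 − 0.049) = 190,242.37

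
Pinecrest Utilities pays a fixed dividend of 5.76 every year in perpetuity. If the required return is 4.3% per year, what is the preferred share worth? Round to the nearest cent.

Level perpetuity: PV = C / r = 5.76 / 0.043 = 133.95

133.95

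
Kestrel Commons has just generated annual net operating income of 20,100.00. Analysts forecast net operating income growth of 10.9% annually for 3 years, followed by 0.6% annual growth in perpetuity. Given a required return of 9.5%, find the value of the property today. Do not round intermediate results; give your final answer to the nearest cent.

D_1 = 22290.90000
D_2 = 24720.60810
D_3 = 27415.15438
Terminal value at year 3: TV = D_3×(1+g_2)/(r−g_2) = 27579.64531/0.089 = 309883.65516
P_0 = D_1/(1+r)^1 + D_2/(1+r)^2 + D_3/(1+r)^3 + TV/(1+r)^3
    = 20356.98630 + 20617.25827 + 20880.85792 + 236024.07943 = 297879.18192

297879.18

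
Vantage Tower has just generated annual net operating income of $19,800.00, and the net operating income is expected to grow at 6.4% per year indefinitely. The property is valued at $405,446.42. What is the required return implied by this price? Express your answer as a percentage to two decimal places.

D₁ = $19,800.00 × 1.064 = $21,067.2000
P = D₁/(r − g) ⇒ r = D₁/P + g = $21,067.2000/$405,446.42 + 0.064 = 0.051961 + 0.064 = 0.115961

11.60%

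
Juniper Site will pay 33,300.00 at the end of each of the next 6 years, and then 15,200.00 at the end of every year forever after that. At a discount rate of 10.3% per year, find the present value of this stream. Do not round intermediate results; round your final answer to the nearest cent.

225714.80

PV of 6-year annuity: 33,300.00 × [1 − (1+0.103)^−6] / 0.103 = 143763.98321
Perpetuity value at year 6: 15,200.00 / 0.103 = 147572.81553
PV of perpetuity: 147572.81553 / (1+0.103)^6 = 81950.81719
Total PV = 143763.98321 + 81950.81719 = 225714.80040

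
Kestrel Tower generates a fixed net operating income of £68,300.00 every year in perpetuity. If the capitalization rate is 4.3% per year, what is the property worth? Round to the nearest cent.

£1588372.09

Level perpetuity: PV = C / r = £68,300.00 / 0.043 = £1,588,372.09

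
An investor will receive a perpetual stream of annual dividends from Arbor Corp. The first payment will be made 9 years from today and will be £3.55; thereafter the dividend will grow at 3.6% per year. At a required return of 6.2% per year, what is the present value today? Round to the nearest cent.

£84.38

Value at end of year 8: C₁ / (r − g) = £3.55 / (0.062 − 0.036) = £136.5385
Discount to today: PV = £136.5385 / (1 + 0.062)^8 = £136.5385 / 1.618066 = £84.38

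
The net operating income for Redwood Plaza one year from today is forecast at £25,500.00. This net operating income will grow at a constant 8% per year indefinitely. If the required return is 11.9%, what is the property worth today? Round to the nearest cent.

£653846.15

Growing perpetuity: P = D₁ / (r − g) = £25,500.0000 / (0.119 − 0.08) = £653,846.15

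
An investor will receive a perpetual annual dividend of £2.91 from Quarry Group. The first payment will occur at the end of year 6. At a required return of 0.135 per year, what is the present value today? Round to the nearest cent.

Value at end of year 5: C / r = £2.91 / 0.135 = £21.5556
Discount to today: PV = £21.5556 / (1 + 0.135)^5 = £21.5556 / 1.883559 = £11.44

£11.44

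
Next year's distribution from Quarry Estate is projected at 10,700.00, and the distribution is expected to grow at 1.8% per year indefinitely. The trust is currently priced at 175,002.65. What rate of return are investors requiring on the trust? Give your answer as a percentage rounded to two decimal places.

P = D₁/(r − g) ⇒ r = D₁/P + g = 10,700.0000/175,002.65 + 0.018 = 0.061142 + 0.018 = 0.079142

7.91%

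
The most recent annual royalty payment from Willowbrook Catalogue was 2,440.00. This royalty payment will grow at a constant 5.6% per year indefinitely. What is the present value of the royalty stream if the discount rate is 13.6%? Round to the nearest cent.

D₁ = D₀ × (1 + g) = 2,440.00 × 1.056 = 2,576.6400
Growing perpetuity: P = D₁ / (r − g) = 2,576.6400 / (0.136 − 0.056) = 32,208.00

32208.00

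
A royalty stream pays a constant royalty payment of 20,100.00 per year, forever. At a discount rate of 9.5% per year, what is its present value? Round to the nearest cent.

211578.95

Level perpetuity: PV = C / r = 20,100.00 / 0.095 = 211,578.95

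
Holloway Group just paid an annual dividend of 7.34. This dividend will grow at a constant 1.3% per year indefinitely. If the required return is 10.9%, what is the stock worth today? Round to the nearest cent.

77.45

D₁ = D₀ × (1 + g) = 7.34 × 1.013 = 7.4354
Growing perpetuity: P = D₁ / (r − g) = 7.4354 / (0.109 − 0.013) = 77.45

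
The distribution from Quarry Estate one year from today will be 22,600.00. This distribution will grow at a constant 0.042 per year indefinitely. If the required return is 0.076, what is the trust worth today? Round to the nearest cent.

664705.88

Growing perpetuity: P = D₁ / (r − g) = 22,600.0000 / (0.076 − 0.042) = 664,705.88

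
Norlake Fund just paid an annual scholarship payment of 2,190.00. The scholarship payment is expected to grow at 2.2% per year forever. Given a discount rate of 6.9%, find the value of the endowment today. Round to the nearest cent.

D₁ = D₀ × (1 + g) = 2,190.00 × 1.022 = 2,238.1800
Growing perpetuity: P = D₁ / (r − g) = 2,238.1800 / (0.069 − 0.022) = 47,620.85

47620.85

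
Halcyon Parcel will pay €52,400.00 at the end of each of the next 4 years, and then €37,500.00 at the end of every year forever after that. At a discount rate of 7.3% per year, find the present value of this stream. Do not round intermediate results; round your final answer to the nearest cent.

€563828.15

PV of 4-year annuity: €52,400.00 × [1 − (1+0.073)^−4] / 0.073 = 176294.40635
Perpetuity value at year 4: €37,500.00 / 0.073 = 513698.63014
PV of perpetuity: 513698.63014 / (1+0.073)^4 = 387533.74010
Total PV = 176294.40635 + 387533.74010 = 563828.14645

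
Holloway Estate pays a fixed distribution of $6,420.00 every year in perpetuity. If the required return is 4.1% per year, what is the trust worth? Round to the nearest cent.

Level perpetuity: PV = C / r = $6,420.00 / 0.041 = $156,585.37

$156585.37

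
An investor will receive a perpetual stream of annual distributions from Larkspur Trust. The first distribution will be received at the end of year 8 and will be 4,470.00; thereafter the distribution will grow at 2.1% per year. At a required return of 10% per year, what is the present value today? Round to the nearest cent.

Value at end of year 7: C₁ / (r − g) = 4,470.00 / (0.1 − 0.021) = 56,582.2785
Discount to today: PV = 56,582.2785 / (1 + 0.1)^7 = 56,582.2785 / 1.948717 = 29,035.66

29035.66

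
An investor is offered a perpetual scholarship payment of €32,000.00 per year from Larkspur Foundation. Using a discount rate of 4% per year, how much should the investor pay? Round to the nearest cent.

€800000.00

Level perpetuity: PV = C / r = €32,000.00 / 0.04 = €800,000.00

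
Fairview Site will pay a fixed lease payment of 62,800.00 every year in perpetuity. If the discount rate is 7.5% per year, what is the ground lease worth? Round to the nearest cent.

Level perpetuity: PV = C / r = 62,800.00 / 0.075 = 837,333.33

837333.33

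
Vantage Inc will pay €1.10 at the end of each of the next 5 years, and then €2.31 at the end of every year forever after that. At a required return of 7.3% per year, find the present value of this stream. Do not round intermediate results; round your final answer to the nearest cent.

€26.72

PV of 5-year annuity: €1.10 × [1 − (1+0.073)^−5] / 0.073 = 4.47422
Perpetuity value at year 5: €2.31 / 0.073 = 31.64384
PV of perpetuity: 31.64384 / (1+0.073)^5 = 22.24798
Total PV = 4.47422 + 22.24798 = 26.72219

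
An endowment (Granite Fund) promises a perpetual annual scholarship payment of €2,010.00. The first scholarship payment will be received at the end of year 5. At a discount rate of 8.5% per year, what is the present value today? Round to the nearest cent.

€17063.11

Value at end of year 4: C / r = €2,010.00 / 0.085 = €23,647.0588
Discount to today: PV = €23,647.0588 / (1 + 0.085)^4 = €23,647.0588 / 1.385859 = €17,063.11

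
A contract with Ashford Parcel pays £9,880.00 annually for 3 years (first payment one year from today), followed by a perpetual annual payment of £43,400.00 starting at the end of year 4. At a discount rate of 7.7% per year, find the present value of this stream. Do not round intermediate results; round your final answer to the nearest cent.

£476782.31

PV of 3-year annuity: £9,880.00 × [1 − (1+0.077)^−3] / 0.077 = 25600.17937
Perpetuity value at year 3: £43,400.00 / 0.077 = 563636.36364
PV of perpetuity: 563636.36364 / (1+0.077)^3 = 451182.13443
Total PV = 25600.17937 + 451182.13443 = 476782.31379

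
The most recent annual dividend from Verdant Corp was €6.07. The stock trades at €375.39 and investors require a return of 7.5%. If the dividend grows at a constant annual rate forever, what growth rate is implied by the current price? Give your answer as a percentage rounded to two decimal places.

P = D₀(1+g)/(r−g) ⇒ P(r−g) = D₀(1+g) ⇒ g(P+D₀) = P·r − D₀
g = (P·r − D₀)/(P + D₀) = (€375.39×0.075 − €6.07) / (€375.39 + €6.07) = 0.057894

5.79%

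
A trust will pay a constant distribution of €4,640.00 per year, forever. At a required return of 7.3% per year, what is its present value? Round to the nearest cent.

€63561.64

Level perpetuity: PV = C / r = €4,640.00 / 0.073 = €63,561.64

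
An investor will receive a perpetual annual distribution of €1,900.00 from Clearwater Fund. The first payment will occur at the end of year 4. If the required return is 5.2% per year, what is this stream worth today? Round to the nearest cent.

Value at end of year 3: C / r = €1,900.00 / 0.052 = €36,538.4615
Discount to today: PV = €36,538.4615 / (1 + 0.052)^3 = €36,538.4615 / 1.164253 = €31,383.62

€31383.62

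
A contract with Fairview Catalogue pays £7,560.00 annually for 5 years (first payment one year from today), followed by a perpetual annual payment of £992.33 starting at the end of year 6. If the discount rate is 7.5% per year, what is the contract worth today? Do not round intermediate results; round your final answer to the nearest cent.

PV of 5-year annuity: £7,560.00 × [1 − (1+0.075)^−5] / 0.075 = 30586.88986
Perpetuity value at year 5: £992.33 / 0.075 = 13231.06667
PV of perpetuity: 13231.06667 / (1+0.075)^5 = 9216.21370
Total PV = 30586.88986 + 9216.21370 = 39803.10356

£39803.10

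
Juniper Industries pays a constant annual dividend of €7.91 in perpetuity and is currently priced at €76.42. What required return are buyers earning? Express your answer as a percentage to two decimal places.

10.35%

P = C/r ⇒ r = C/P = €7.91/€76.42 = 0.103507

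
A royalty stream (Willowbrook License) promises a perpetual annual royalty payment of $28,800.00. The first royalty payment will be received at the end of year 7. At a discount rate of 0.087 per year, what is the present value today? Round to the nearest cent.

Value at end of year 6: C / r = $28,800.00 / 0.087 = $331,034.4828
Discount to today: PV = $331,034.4828 / (1 + 0.087)^6 = $331,034.4828 / 1.649595 = $200,676.25

$200676.25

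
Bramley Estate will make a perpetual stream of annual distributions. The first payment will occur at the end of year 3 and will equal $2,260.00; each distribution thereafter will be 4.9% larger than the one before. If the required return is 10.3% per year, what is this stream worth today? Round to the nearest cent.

Value at end of year 2: C₁ / (r − g) = $2,260.00 / (0.103 − 0.049) = $41,851.8519
Discount to today: PV = $41,851.8519 / (1 + 0.103)^2 = $41,851.8519 / 1.216609 = $34,400.41

$34400.41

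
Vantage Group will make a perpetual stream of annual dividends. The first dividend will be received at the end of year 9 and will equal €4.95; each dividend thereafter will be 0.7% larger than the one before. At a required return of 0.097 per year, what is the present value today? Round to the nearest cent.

€26.22

Value at end of year 8: C₁ / (r − g) = €4.95 / (0.097 − 0.007) = €55.0000
Discount to today: PV = €55.0000 / (1 + 0.097)^8 = €55.0000 / 2.097264 = €26.22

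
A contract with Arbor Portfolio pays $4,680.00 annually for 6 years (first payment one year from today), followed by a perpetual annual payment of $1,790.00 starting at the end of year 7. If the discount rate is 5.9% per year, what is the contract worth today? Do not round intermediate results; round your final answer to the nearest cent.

PV of 6-year annuity: $4,680.00 × [1 − (1+0.059)^−6] / 0.059 = 23085.56016
Perpetuity value at year 6: $1,790.00 / 0.059 = 30338.98305
PV of perpetuity: 30338.98305 / (1+0.059)^6 = 21509.24957
Total PV = 23085.56016 + 21509.24957 = 44594.80973

$44594.81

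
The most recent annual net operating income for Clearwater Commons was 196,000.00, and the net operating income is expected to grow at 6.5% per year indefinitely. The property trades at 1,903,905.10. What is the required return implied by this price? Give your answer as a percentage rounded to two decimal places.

17.46%

D₁ = 196,000.00 × 1.065 = 208,740.0000
P = D₁/(r − g) ⇒ r = D₁/P + g = 208,740.0000/1,903,905.10 + 0.065 = 0.109638 + 0.065 = 0.174638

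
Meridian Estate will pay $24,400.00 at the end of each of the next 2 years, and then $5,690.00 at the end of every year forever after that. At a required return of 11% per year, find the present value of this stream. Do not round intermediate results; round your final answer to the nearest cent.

PV of 2-year annuity: $24,400.00 × [1 − (1+0.11)^−2] / 0.11 = 41785.56935
Perpetuity value at year 2: $5,690.00 / 0.11 = 51727.27273
PV of perpetuity: 51727.27273 / (1+0.11)^2 = 41983.01496
Total PV = 41785.56935 + 41983.01496 = 83768.58431

$83768.58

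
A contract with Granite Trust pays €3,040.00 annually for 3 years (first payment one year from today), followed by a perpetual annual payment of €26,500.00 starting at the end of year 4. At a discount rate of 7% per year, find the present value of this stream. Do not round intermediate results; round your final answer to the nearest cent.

€317004.97

PV of 3-year annuity: €3,040.00 × [1 − (1+0.07)^−3] / 0.07 = 7977.92078
Perpetuity value at year 3: €26,500.00 / 0.07 = 378571.42857
PV of perpetuity: 378571.42857 / (1+0.07)^3 = 309027.05339
Total PV = 7977.92078 + 309027.05339 = 317004.97417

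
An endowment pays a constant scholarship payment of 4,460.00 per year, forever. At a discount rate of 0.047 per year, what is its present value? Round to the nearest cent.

94893.62

Level perpetuity: PV = C / r = 4,460.00 / 0.047 = 94,893.62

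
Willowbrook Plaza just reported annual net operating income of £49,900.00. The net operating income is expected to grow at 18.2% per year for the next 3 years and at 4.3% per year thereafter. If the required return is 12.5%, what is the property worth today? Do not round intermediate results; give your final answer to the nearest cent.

D_1 = 58981.80000
D_2 = 69716.48760
D_3 = 82404.88834
Terminal value at year 3: TV = D_3×(1+g_2)/(r−g_2) = 85948.29854/0.082 = 1048149.98222
P_0 = D_1/(1+r)^1 + D_2/(1+r)^2 + D_3/(1+r)^3 + TV/(1+r)^3
    = 52428.26667 + 55084.63218 + 57875.58687 + 736149.23305 = 901537.71877

£901537.72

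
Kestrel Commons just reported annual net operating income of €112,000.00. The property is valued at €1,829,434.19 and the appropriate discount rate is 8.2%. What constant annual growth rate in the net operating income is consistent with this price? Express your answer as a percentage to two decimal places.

P = D₀(1+g)/(r−g) ⇒ P(r−g) = D₀(1+g) ⇒ g(P+D₀) = P·r − D₀
g = (P·r − D₀)/(P + D₀) = (€1,829,434.19×0.082 − €112,000.00) / (€1,829,434.19 + €112,000.00) = 0.019580

1.96%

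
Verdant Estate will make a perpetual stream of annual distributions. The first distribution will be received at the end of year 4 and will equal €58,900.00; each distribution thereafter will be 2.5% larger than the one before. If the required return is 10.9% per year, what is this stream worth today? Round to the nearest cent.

€514092.62

Value at end of year 3: C₁ / (r − g) = €58,900.00 / (0.109 − 0.025) = €701,190.4762
Discount to today: PV = €701,190.4762 / (1 + 0.109)^3 = €701,190.4762 / 1.363938 = €514,092.62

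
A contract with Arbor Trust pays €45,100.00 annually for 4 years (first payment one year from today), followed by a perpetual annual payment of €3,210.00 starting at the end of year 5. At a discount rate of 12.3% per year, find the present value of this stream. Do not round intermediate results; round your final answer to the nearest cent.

€152532.37

PV of 4-year annuity: €45,100.00 × [1 − (1+0.123)^−4] / 0.123 = 136123.41974
Perpetuity value at year 4: €3,210.00 / 0.123 = 26097.56098
PV of perpetuity: 26097.56098 / (1+0.123)^4 = 16408.95394
Total PV = 136123.41974 + 16408.95394 = 152532.37368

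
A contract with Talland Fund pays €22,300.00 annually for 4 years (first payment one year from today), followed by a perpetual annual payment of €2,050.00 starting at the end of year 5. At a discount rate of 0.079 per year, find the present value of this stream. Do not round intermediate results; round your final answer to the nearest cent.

€93169.50

PV of 4-year annuity: €22,300.00 × [1 − (1+0.079)^−4] / 0.079 = 74025.13257
Perpetuity value at year 4: €2,050.00 / 0.079 = 25949.36709
PV of perpetuity: 25949.36709 / (1+0.079)^4 = 19144.36611
Total PV = 74025.13257 + 19144.36611 = 93169.49868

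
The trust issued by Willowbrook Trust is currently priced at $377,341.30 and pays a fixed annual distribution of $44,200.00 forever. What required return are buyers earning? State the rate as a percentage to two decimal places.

11.71%

P = C/r ⇒ r = C/P = $44,200.00/$377,341.30 = 0.117135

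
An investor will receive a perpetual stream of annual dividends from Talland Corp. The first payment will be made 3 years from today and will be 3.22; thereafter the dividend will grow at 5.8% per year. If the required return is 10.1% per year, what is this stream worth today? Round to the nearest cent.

Value at end of year 2: C₁ / (r − g) = 3.22 / (0.101 − 0.058) = 74.8837
Discount to today: PV = 74.8837 / (1 + 0.101)^2 = 74.8837 / 1.212201 = 61.78

61.78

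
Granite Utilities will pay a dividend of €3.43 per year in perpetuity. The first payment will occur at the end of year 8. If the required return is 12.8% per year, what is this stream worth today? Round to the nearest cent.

€11.53

Value at end of year 7: C / r = €3.43 / 0.128 = €26.7969
Discount to today: PV = €26.7969 / (1 + 0.128)^7 = €26.7969 / 2.323612 = €11.53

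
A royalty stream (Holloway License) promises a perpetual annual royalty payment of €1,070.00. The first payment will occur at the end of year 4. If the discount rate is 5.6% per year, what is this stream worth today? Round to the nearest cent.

€16225.72

Value at end of year 3: C / r = €1,070.00 / 0.056 = €19,107.1429
Discount to today: PV = €19,107.1429 / (1 + 0.056)^3 = €19,107.1429 / 1.177584 = €16,225.72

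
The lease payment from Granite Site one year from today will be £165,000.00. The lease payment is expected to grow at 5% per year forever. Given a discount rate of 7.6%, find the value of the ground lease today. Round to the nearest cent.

£6346153.85

Growing perpetuity: P = D₁ / (r − g) = £165,000.0000 / (0.076 − 0.05) = £6,346,153.85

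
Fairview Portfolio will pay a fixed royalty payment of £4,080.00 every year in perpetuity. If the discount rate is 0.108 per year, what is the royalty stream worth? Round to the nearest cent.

Level perpetuity: PV = C / r = £4,080.00 / 0.108 = £37,777.78

£37777.78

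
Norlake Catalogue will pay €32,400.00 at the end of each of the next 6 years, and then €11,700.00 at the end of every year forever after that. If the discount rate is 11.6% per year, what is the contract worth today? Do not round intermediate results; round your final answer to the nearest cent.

€186941.14

PV of 6-year annuity: €32,400.00 × [1 − (1+0.116)^−6] / 0.116 = 134732.46445
Perpetuity value at year 6: €11,700.00 / 0.116 = 100862.06897
PV of perpetuity: 100862.06897 / (1+0.116)^6 = 52208.67903
Total PV = 134732.46445 + 52208.67903 = 186941.14347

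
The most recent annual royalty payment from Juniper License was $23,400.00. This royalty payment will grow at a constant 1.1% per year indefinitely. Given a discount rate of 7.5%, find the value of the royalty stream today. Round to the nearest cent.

$369646.88

D₁ = D₀ × (1 + g) = $23,400.00 × 1.011 = $23,657.4000
Growing perpetuity: P = D₁ / (r − g) = $23,657.4000 / (0.075 − 0.011) = $369,646.88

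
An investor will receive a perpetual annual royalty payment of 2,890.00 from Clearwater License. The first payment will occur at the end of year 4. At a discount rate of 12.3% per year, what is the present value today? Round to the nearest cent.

Value at end of year 3: C / r = 2,890.00 / 0.123 = 23,495.9350
Discount to today: PV = 23,495.9350 / (1 + 0.123)^3 = 23,495.9350 / 1.416248 = 16,590.27

16590.27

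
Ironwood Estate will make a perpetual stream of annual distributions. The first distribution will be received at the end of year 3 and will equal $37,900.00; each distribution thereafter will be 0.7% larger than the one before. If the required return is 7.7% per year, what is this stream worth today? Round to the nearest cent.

$466777.34

Value at end of year 2: C₁ / (r − g) = $37,900.00 / (0.077 − 0.007) = $541,428.5714
Discount to today: PV = $541,428.5714 / (1 + 0.077)^2 = $541,428.5714 / 1.159929 = $466,777.34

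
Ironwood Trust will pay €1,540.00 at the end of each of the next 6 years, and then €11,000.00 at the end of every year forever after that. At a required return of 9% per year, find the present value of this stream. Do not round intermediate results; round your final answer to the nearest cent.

PV of 6-year annuity: €1,540.00 × [1 − (1+0.09)^−6] / 0.09 = 6908.31463
Perpetuity value at year 6: €11,000.00 / 0.09 = 122222.22222
PV of perpetuity: 122222.22222 / (1+0.09)^6 = 72877.11773
Total PV = 6908.31463 + 72877.11773 = 79785.43236

€79785.43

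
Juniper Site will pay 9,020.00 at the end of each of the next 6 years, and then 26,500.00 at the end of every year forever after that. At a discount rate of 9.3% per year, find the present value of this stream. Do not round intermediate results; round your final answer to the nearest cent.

PV of 6-year annuity: 9,020.00 × [1 − (1+0.093)^−6] / 0.093 = 40103.61141
Perpetuity value at year 6: 26,500.00 / 0.093 = 284946.23656
PV of perpetuity: 284946.23656 / (1+0.093)^6 = 167125.20527
Total PV = 40103.61141 + 167125.20527 = 207228.81667

207228.82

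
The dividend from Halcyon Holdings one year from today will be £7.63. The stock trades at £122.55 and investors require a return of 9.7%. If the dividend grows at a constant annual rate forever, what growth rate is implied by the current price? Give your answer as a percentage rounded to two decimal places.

3.47%

P = D₁/(r−g) ⇒ g = r − D₁/P = 0.097 − £7.63/£122.55 = 0.034740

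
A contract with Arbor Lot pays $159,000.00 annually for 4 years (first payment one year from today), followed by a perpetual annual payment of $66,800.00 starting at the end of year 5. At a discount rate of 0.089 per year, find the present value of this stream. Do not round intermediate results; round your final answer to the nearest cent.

$1049920.79

PV of 4-year annuity: $159,000.00 × [1 − (1+0.089)^−4] / 0.089 = 516248.14912
Perpetuity value at year 4: $66,800.00 / 0.089 = 750561.79775
PV of perpetuity: 750561.79775 / (1+0.089)^4 = 533672.63825
Total PV = 516248.14912 + 533672.63825 = 1049920.78737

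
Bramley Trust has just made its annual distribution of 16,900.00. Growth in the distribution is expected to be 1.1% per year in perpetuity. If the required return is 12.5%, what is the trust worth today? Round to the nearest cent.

149876.32

D₁ = D₀ × (1 + g) = 16,900.00 × 1.011 = 17,085.9000
Growing perpetuity: P = D₁ / (r − g) = 17,085.9000 / (0.125 − 0.011) = 149,876.32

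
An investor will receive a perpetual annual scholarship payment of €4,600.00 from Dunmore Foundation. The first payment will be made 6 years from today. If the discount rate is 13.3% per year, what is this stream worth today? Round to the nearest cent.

€18524.93

Value at end of year 5: C / r = €4,600.00 / 0.133 = €34,586.4662
Discount to today: PV = €34,586.4662 / (1 + 0.133)^5 = €34,586.4662 / 1.867022 = €18,524.93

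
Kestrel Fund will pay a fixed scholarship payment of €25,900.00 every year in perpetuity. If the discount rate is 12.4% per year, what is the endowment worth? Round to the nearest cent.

Level perpetuity: PV = C / r = €25,900.00 / 0.124 = €208,870.97

€208870.97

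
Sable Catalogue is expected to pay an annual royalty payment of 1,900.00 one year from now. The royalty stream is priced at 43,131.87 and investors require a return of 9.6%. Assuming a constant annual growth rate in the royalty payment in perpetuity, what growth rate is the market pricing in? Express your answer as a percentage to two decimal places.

5.19%

P = D₁/(r−g) ⇒ g = r − D₁/P = 0.096 − 1,900.00/43,131.87 = 0.051949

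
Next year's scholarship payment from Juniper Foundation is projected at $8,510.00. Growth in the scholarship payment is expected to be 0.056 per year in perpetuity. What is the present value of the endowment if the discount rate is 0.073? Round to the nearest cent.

$500588.24

Growing perpetuity: P = D₁ / (r − g) = $8,510.0000 / (0.073 − 0.056) = $500,588.24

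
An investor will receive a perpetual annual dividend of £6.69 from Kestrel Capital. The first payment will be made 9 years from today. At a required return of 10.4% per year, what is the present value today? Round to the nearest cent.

Value at end of year 8: C / r = £6.69 / 0.104 = £64.3269
Discount to today: PV = £64.3269 / (1 + 0.104)^8 = £64.3269 / 2.206747 = £29.15

£29.15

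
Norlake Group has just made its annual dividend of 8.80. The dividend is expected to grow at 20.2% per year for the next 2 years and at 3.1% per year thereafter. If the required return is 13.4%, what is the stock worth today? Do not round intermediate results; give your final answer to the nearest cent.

118.18

D_1 = 10.57760
D_2 = 12.71428
Terminal value at year 2: TV = D_2×(1+g_2)/(r−g_2) = 13.10842/0.103 = 127.26619
P_0 = D_1/(1+r)^1 + D_2/(1+r)^2 + TV/(1+r)^2
    = 9.32769 + 9.88702 + 98.96621 = 118.18092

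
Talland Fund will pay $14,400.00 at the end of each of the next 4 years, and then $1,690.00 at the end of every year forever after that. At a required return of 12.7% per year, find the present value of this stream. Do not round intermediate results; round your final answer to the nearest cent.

$51349.49

PV of 4-year annuity: $14,400.00 × [1 − (1+0.127)^−4] / 0.127 = 43100.75268
Perpetuity value at year 4: $1,690.00 / 0.127 = 13307.08661
PV of perpetuity: 13307.08661 / (1+0.127)^4 = 8248.73439
Total PV = 43100.75268 + 8248.73439 = 51349.48707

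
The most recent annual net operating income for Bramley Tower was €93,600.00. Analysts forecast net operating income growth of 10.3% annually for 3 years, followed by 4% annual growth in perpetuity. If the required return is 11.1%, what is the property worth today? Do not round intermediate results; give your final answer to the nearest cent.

D_1 = 103240.80000
D_2 = 113874.60240
D_3 = 125603.68645
Terminal value at year 3: TV = D_3×(1+g_2)/(r−g_2) = 130627.83391/0.071 = 1839828.64655
P_0 = D_1/(1+r)^1 + D_2/(1+r)^2 + D_3/(1+r)^3 + TV/(1+r)^3
    = 92926.01260 + 92256.87840 + 91592.56244 + 1341637.53435 = 1618412.98779

€1618412.99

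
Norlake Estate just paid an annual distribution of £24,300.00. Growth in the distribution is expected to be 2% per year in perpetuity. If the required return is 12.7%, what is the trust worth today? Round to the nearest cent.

D₁ = D₀ × (1 + g) = £24,300.00 × 1.02 = £24,786.0000
Growing perpetuity: P = D₁ / (r − g) = £24,786.0000 / (0.127 − 0.02) = £231,644.86

£231644.86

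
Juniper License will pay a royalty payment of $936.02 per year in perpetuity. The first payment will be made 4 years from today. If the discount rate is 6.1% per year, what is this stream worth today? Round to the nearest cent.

Value at end of year 3: C / r = $936.02 / 0.061 = $15,344.5902
Discount to today: PV = $15,344.5902 / (1 + 0.061)^3 = $15,344.5902 / 1.194390 = $12,847.22

$12847.22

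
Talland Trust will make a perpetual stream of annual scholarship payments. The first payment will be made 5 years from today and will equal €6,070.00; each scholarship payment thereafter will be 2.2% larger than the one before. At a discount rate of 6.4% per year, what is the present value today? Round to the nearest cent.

Value at end of year 4: C₁ / (r − g) = €6,070.00 / (0.064 − 0.022) = €144,523.8095
Discount to today: PV = €144,523.8095 / (1 + 0.064)^4 = €144,523.8095 / 1.281641 = €112,764.63

€112764.63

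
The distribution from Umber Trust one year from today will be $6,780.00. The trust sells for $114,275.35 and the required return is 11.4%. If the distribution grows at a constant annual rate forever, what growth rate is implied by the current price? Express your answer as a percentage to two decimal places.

P = D₁/(r−g) ⇒ g = r − D₁/P = 0.114 − $6,780.00/$114,275.35 = 0.054670

5.47%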